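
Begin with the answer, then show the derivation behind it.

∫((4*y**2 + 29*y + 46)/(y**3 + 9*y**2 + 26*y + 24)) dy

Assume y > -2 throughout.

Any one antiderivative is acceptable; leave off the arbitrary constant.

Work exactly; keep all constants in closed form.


The answer is 2*log(y + 2) + 5*log(y + 3) - 3*log(y + 4).
Step 1. Decompose ∫((4*y**2 + 29*y + 46)/(y**3 + 9*y**2 + 26*y + 24)) dy by partial fractions, (4*y**2 + 29*y + 46)/(y**3 + 9*y**2 + 26*y + 24) = -3/(y + 4) + 5/(y + 3) + 2/(y + 2): now ∫(2/(y + 2)) dy + ∫(5/(y + 3)) dy + ∫(-3/(y + 4)) dy.
Step 2. Evaluate the standard form [assuming y > -4]: now -3*log(y + 4) + ∫(2/(y + 2)) dy + ∫(5/(y + 3)) dy.
Step 3. Evaluate the standard form [assuming y > -3]: now 5*log(y + 3) - 3*log(y + 4) + ∫(2/(y + 2)) dy.
Step 4. Evaluate the standard form [assuming y > -2]: now 2*log(y + 2) + 5*log(y + 3) - 3*log(y + 4).
Answer: 2*log(y + 2) + 5*log(y + 3) - 3*log(y + 4).


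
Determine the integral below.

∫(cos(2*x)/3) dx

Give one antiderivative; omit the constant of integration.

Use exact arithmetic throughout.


Answer: sin(2*x)/6.


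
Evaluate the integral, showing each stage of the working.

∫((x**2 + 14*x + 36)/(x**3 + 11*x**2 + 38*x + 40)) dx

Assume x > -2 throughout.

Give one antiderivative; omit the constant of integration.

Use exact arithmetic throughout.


Step 1. Decompose ∫((x**2 + 14*x + 36)/(x**3 + 11*x**2 + 38*x + 40)) dx by partial fractions, (x**2 + 14*x + 36)/(x**3 + 11*x**2 + 38*x + 40) = -3/(x + 5) + 2/(x + 4) + 2/(x + 2): now ∫(2/(x + 2)) dx + ∫(2/(x + 4)) dx + ∫(-3/(x + 5)) dx.
Step 2. Evaluate the standard form [assuming x > -5]: now -3*log(x + 5) + ∫(2/(x + 2)) dx + ∫(2/(x + 4)) dx.
Step 3. Evaluate the standard form [assuming x > -2]: now 2*log(x + 2) - 3*log(x + 5) + ∫(2/(x + 4)) dx.
Step 4. Evaluate the standard form [assuming x > -4]: now 2*log(x + 2) + 2*log(x + 4) - 3*log(x + 5).
Answer: 2*log(x + 2) + 2*log(x + 4) - 3*log(x + 5).


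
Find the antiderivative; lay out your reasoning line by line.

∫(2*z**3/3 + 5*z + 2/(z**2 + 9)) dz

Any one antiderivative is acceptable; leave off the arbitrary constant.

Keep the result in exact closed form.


Step 1. Rewrite: now ∫(5*z) dz + ∫(2*z**3/3) dz + ∫(2/(z**2 + 9)) dz.
Step 2. Evaluate the standard form: now 2*atan(z/3)/3 + ∫(5*z) dz + ∫(2*z**3/3) dz.
Step 3. Evaluate the standard form: now 5*z**2/2 + 2*atan(z/3)/3 + ∫(2*z**3/3) dz.
Step 4. Evaluate the standard form: now z**4/6 + 5*z**2/2 + 2*atan(z/3)/3.
Answer: z**4/6 + 5*z**2/2 + 2*atan(z/3)/3.


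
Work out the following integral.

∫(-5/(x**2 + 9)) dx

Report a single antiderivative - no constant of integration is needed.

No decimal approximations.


Answer: -5*atan(x/3)/3.


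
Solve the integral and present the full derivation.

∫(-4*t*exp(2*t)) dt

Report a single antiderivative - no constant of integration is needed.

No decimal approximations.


Step 1. Integrate ∫(-4*t*exp(2*t)) dt by parts with u = t, dv = (-4*exp(2*t)) dt, so v = -2*exp(2*t): now -2*t*exp(2*t) + ∫(2*exp(2*t)) dt.
Step 2. Evaluate the standard form: now -2*t*exp(2*t) + exp(2*t).
Answer: -2*t*exp(2*t) + exp(2*t).


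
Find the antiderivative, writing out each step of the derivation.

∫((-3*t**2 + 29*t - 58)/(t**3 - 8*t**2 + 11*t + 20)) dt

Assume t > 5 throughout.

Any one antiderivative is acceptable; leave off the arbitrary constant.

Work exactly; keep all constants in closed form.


Step 1. Decompose ∫((-3*t**2 + 29*t - 58)/(t**3 - 8*t**2 + 11*t + 20)) dt by partial fractions, (-3*t**2 + 29*t - 58)/(t**3 - 8*t**2 + 11*t + 20) = -3/(t + 1) - 2/(t - 4) + 2/(t - 5): now ∫(2/(t - 5)) dt + ∫(-2/(t - 4)) dt + ∫(-3/(t + 1)) dt.
Step 2. Evaluate the standard form [assuming t > -1]: now -3*log(t + 1) + ∫(2/(t - 5)) dt + ∫(-2/(t - 4)) dt.
Step 3. Evaluate the standard form [assuming t > 4]: now -2*log(t - 4) - 3*log(t + 1) + ∫(2/(t - 5)) dt.
Step 4. Evaluate the standard form [assuming t > 5]: now 2*log(t - 5) - 2*log(t - 4) - 3*log(t + 1).
Answer: 2*log(t - 5) - 2*log(t - 4) - 3*log(t + 1).


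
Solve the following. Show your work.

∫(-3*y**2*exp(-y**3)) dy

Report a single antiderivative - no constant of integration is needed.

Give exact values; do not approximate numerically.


Step 1. Substitute u = y**3, turning ∫(-3*y**2*exp(-y**3)) dy into ∫(-exp(-u)) du: now ∫(-exp(-u)) du.
Step 2. Evaluate the standard form: now exp(-u).
Step 3. Substitute back u = y**3: now exp(-y**3).
Answer: exp(-y**3).


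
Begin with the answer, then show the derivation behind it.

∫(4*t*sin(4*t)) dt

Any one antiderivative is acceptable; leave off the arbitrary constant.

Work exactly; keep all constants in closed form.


The answer is -t*cos(4*t) + sin(4*t)/4.
Step 1. Integrate ∫(4*t*sin(4*t)) dt by parts with u = t, dv = (4*sin(4*t)) dt, so v = -cos(4*t): now -t*cos(4*t) + ∫(cos(4*t)) dt.
Step 2. Evaluate the standard form: now -t*cos(4*t) + sin(4*t)/4.
Answer: -t*cos(4*t) + sin(4*t)/4.


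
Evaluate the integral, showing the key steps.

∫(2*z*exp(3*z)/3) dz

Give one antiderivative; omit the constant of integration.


Step 1. Integrate ∫(2*z*exp(3*z)/3) dz by parts with u = z, dv = (2*exp(3*z)/3) dz, so v = 2*exp(3*z)/9: now 2*z*exp(3*z)/9 + ∫(-2*exp(3*z)/9) dz.
Step 2. Evaluate the standard form: now 2*z*exp(3*z)/9 - 2*exp(3*z)/27.
Answer: 2*z*exp(3*z)/9 - 2*exp(3*z)/27.


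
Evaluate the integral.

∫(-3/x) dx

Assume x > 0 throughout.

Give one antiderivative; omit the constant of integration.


Answer: -3*log(x).


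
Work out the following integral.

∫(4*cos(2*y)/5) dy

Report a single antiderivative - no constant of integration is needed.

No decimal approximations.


Answer: 2*sin(2*y)/5.


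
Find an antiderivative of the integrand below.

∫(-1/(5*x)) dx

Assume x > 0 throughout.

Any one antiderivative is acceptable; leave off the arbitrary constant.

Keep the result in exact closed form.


Answer: -log(x)/5.


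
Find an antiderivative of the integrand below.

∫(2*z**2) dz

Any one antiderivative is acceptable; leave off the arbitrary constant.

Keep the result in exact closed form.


Answer: 2*z**3/3.


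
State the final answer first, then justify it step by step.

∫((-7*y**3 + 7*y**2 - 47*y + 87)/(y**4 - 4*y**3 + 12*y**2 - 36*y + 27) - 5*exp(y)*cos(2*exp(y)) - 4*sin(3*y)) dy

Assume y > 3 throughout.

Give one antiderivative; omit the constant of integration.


The answer is -5*log(y - 3) - 2*log(y - 1) - 5*sin(2*exp(y))/2 + 4*cos(3*y)/3 - 4*atan(y/3)/3.
Step 1. Rewrite: now ∫((-7*y**3 + 7*y**2 - 47*y + 87)/(y**4 - 4*y**3 + 12*y**2 - 36*y + 27)) dy + ∫(-5*exp(y)*cos(2*exp(y))) dy + ∫(-4*sin(3*y)) dy.
Step 2. Substitute u = exp(y), turning ∫(-5*exp(y)*cos(2*exp(y))) dy into ∫(-5*cos(2*u)) du: now ∫((-7*y**3 + 7*y**2 - 47*y + 87)/(y**4 - 4*y**3 + 12*y**2 - 36*y + 27)) dy + ∫(-4*sin(3*y)) dy + ∫(-5*cos(2*u)) du.
Step 3. Evaluate the standard form: now -5*sin(2*u)/2 + ∫((-7*y**3 + 7*y**2 - 47*y + 87)/(y**4 - 4*y**3 + 12*y**2 - 36*y + 27)) dy + ∫(-4*sin(3*y)) dy.
Step 4. Substitute back u = exp(y): now -5*sin(2*exp(y))/2 + ∫((-7*y**3 + 7*y**2 - 47*y + 87)/(y**4 - 4*y**3 + 12*y**2 - 36*y + 27)) dy + ∫(-4*sin(3*y)) dy.
Step 5. Evaluate the standard form: now -5*sin(2*exp(y))/2 + 4*cos(3*y)/3 + ∫((-7*y**3 + 7*y**2 - 47*y + 87)/(y**4 - 4*y**3 + 12*y**2 - 36*y + 27)) dy.
Step 6. Decompose ∫((-7*y**3 + 7*y**2 - 47*y + 87)/(y**4 - 4*y**3 + 12*y**2 - 36*y + 27)) dy by partial fractions, (-7*y**3 + 7*y**2 - 47*y + 87)/(y**4 - 4*y**3 + 12*y**2 - 36*y + 27) = -4/(y**2 + 9) - 2/(y - 1) - 5/(y - 3): now -5*sin(2*exp(y))/2 + 4*cos(3*y)/3 + ∫(-5/(y - 3)) dy + ∫(-2/(y - 1)) dy + ∫(-4/(y**2 + 9)) dy.
Step 7. Evaluate the standard form [assuming y > 3]: now -5*log(y - 3) - 5*sin(2*exp(y))/2 + 4*cos(3*y)/3 + ∫(-2/(y - 1)) dy + ∫(-4/(y**2 + 9)) dy.
Step 8. Evaluate the standard form [assuming y > 1]: now -5*log(y - 3) - 2*log(y - 1) - 5*sin(2*exp(y))/2 + 4*cos(3*y)/3 + ∫(-4/(y**2 + 9)) dy.
Step 9. Evaluate the standard form: now -5*log(y - 3) - 2*log(y - 1) - 5*sin(2*exp(y))/2 + 4*cos(3*y)/3 - 4*atan(y/3)/3.
Answer: -5*log(y - 3) - 2*log(y - 1) - 5*sin(2*exp(y))/2 + 4*cos(3*y)/3 - 4*atan(y/3)/3.


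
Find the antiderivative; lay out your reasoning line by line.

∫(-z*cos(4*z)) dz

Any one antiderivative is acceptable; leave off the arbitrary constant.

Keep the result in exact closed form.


Step 1. Integrate ∫(-z*cos(4*z)) dz by parts with u = z, dv = (-cos(4*z)) dz, so v = -sin(4*z)/4: now -z*sin(4*z)/4 + ∫(sin(4*z)/4) dz.
Step 2. Evaluate the standard form: now -z*sin(4*z)/4 - cos(4*z)/16.
Answer: -z*sin(4*z)/4 - cos(4*z)/16.


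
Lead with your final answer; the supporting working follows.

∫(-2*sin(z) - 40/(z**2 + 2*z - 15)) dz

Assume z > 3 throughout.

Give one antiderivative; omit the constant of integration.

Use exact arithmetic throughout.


The answer is -5*log(z - 3) + 5*log(z + 5) + 2*cos(z).
Step 1. Rewrite: now ∫(-40/(z**2 + 2*z - 15)) dz + ∫(-2*sin(z)) dz.
Step 2. Decompose ∫(-40/(z**2 + 2*z - 15)) dz by partial fractions, -40/(z**2 + 2*z - 15) = 5/(z + 5) - 5/(z - 3): now ∫(-5/(z - 3)) dz + ∫(5/(z + 5)) dz + ∫(-2*sin(z)) dz.
Step 3. Evaluate the standard form [assuming z > -5]: now 5*log(z + 5) + ∫(-5/(z - 3)) dz + ∫(-2*sin(z)) dz.
Step 4. Evaluate the standard form [assuming z > 3]: now -5*log(z - 3) + 5*log(z + 5) + ∫(-2*sin(z)) dz.
Step 5. Evaluate the standard form: now -5*log(z - 3) + 5*log(z + 5) + 2*cos(z).
Answer: -5*log(z - 3) + 5*log(z + 5) + 2*cos(z).


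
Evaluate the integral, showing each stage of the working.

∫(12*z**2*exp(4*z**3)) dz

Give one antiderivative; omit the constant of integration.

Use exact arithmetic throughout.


Step 1. Substitute u = z**3, turning ∫(12*z**2*exp(4*z**3)) dz into ∫(4*exp(4*u)) du: now ∫(4*exp(4*u)) du.
Step 2. Evaluate the standard form: now exp(4*u).
Step 3. Substitute back u = z**3: now exp(4*z**3).
Answer: exp(4*z**3).


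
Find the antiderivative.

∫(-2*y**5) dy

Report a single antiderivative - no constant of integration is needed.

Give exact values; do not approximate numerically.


Answer: -y**6/3.


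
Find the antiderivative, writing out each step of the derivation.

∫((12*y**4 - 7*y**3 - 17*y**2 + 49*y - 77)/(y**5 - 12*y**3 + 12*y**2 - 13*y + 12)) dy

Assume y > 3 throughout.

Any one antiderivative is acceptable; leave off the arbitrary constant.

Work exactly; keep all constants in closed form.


Step 1. Decompose ∫((12*y**4 - 7*y**3 - 17*y**2 + 49*y - 77)/(y**5 - 12*y**3 + 12*y**2 - 13*y + 12)) dy by partial fractions, (12*y**4 - 7*y**3 - 17*y**2 + 49*y - 77)/(y**5 - 12*y**3 + 12*y**2 - 13*y + 12) = -4/(y**2 + 1) + 5/(y + 4) + 2/(y - 1) + 5/(y - 3): now ∫(5/(y - 3)) dy + ∫(2/(y - 1)) dy + ∫(5/(y + 4)) dy + ∫(-4/(y**2 + 1)) dy.
Step 2. Evaluate the standard form [assuming y > -4]: now 5*log(y + 4) + ∫(5/(y - 3)) dy + ∫(2/(y - 1)) dy + ∫(-4/(y**2 + 1)) dy.
Step 3. Evaluate the standard form [assuming y > 3]: now 5*log(y - 3) + 5*log(y + 4) + ∫(2/(y - 1)) dy + ∫(-4/(y**2 + 1)) dy.
Step 4. Evaluate the standard form [assuming y > 1]: now 5*log(y - 3) + 2*log(y - 1) + 5*log(y + 4) + ∫(-4/(y**2 + 1)) dy.
Step 5. Evaluate the standard form: now 5*log(y - 3) + 2*log(y - 1) + 5*log(y + 4) - 4*atan(y).
Answer: 5*log(y - 3) + 2*log(y - 1) + 5*log(y + 4) - 4*atan(y).


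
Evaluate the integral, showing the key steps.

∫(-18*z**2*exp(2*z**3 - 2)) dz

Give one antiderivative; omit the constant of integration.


Step 1. Substitute u = z**3 - 1, turning ∫(-18*z**2*exp(2*z**3 - 2)) dz into ∫(-6*exp(2*u)) du: now ∫(-6*exp(2*u)) du.
Step 2. Evaluate the standard form: now -3*exp(2*u).
Step 3. Substitute back u = z**3 - 1: now -3*exp(2*z**3 - 2).
Answer: -3*exp(2*z**3 - 2).


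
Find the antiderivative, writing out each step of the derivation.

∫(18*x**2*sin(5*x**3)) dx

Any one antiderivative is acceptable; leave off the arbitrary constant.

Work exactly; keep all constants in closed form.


Step 1. Substitute u = x**3, turning ∫(18*x**2*sin(5*x**3)) dx into ∫(6*sin(5*u)) du: now ∫(6*sin(5*u)) du.
Step 2. Evaluate the standard form: now -6*cos(5*u)/5.
Step 3. Substitute back u = x**3: now -6*cos(5*x**3)/5.
Answer: -6*cos(5*x**3)/5.


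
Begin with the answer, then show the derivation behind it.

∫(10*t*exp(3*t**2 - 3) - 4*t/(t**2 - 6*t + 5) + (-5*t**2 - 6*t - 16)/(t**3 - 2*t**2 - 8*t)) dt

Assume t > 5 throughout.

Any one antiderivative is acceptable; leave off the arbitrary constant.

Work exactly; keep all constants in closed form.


The answer is 5*exp(3*t**2 - 3)/3 + 2*log(t) - 5*log(t - 5) - 5*log(t - 4) + log(t - 1) - 2*log(t + 2).
Step 1. Rewrite: now ∫(-4*t/(t**2 - 6*t + 5)) dt + ∫(10*t*exp(3*t**2 - 3)) dt + ∫((-5*t**2 - 6*t - 16)/(t**3 - 2*t**2 - 8*t)) dt.
Step 2. Decompose ∫(-4*t/(t**2 - 6*t + 5)) dt by partial fractions, -4*t/(t**2 - 6*t + 5) = 1/(t - 1) - 5/(t - 5): now ∫(10*t*exp(3*t**2 - 3)) dt + ∫((-5*t**2 - 6*t - 16)/(t**3 - 2*t**2 - 8*t)) dt + ∫(-5/(t - 5)) dt + ∫(1/(t - 1)) dt.
Step 3. Evaluate the standard form [assuming t > 1]: now log(t - 1) + ∫(10*t*exp(3*t**2 - 3)) dt + ∫((-5*t**2 - 6*t - 16)/(t**3 - 2*t**2 - 8*t)) dt + ∫(-5/(t - 5)) dt.
Step 4. Evaluate the standard form [assuming t > 5]: now -5*log(t - 5) + log(t - 1) + ∫(10*t*exp(3*t**2 - 3)) dt + ∫((-5*t**2 - 6*t - 16)/(t**3 - 2*t**2 - 8*t)) dt.
Step 5. Decompose ∫((-5*t**2 - 6*t - 16)/(t**3 - 2*t**2 - 8*t)) dt by partial fractions, (-5*t**2 - 6*t - 16)/(t**3 - 2*t**2 - 8*t) = -2/(t + 2) - 5/(t - 4) + 2/t: now -5*log(t - 5) + log(t - 1) + ∫(2/t) dt + ∫(10*t*exp(3*t**2 - 3)) dt + ∫(-5/(t - 4)) dt + ∫(-2/(t + 2)) dt.
Step 6. Evaluate the standard form [assuming t > -2]: now -5*log(t - 5) + log(t - 1) - 2*log(t + 2) + ∫(2/t) dt + ∫(10*t*exp(3*t**2 - 3)) dt + ∫(-5/(t - 4)) dt.
Step 7. Evaluate the standard form [assuming t > 0]: now 2*log(t) - 5*log(t - 5) + log(t - 1) - 2*log(t + 2) + ∫(10*t*exp(3*t**2 - 3)) dt + ∫(-5/(t - 4)) dt.
Step 8. Evaluate the standard form [assuming t > 4]: now 2*log(t) - 5*log(t - 5) - 5*log(t - 4) + log(t - 1) - 2*log(t + 2) + ∫(10*t*exp(3*t**2 - 3)) dt.
Step 9. Substitute u = t**2 - 1, turning ∫(10*t*exp(3*t**2 - 3)) dt into ∫(5*exp(3*u)) du: now 2*log(t) - 5*log(t - 5) - 5*log(t - 4) + log(t - 1) - 2*log(t + 2) + ∫(5*exp(3*u)) du.
Step 10. Evaluate the standard form: now 5*exp(3*u)/3 + 2*log(t) - 5*log(t - 5) - 5*log(t - 4) + log(t - 1) - 2*log(t + 2).
Step 11. Substitute back u = t**2 - 1: now 5*exp(3*t**2 - 3)/3 + 2*log(t) - 5*log(t - 5) - 5*log(t - 4) + log(t - 1) - 2*log(t + 2).
Answer: 5*exp(3*t**2 - 3)/3 + 2*log(t) - 5*log(t - 5) - 5*log(t - 4) + log(t - 1) - 2*log(t + 2).


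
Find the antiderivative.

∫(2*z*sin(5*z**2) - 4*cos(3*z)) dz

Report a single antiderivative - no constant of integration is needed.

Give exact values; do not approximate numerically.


Answer: -4*sin(3*z)/3 - cos(5*z**2)/5.


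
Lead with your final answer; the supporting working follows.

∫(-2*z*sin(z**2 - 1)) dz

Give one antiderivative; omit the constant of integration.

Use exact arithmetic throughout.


The answer is cos(z**2 - 1).
Step 1. Substitute u = z**2 - 1, turning ∫(-2*z*sin(z**2 - 1)) dz into ∫(-sin(u)) du: now ∫(-sin(u)) du.
Step 2. Evaluate the standard form: now cos(u).
Step 3. Substitute back u = z**2 - 1: now cos(z**2 - 1).
Answer: cos(z**2 - 1).


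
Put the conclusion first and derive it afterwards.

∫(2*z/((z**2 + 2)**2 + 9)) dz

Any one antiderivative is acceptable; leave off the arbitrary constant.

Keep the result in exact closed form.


The answer is atan(z**2/3 + 2/3)/3.
Step 1. Substitute u = z**2 + 2, turning ∫(2*z/((z**2 + 2)**2 + 9)) dz into ∫(1/(u**2 + 9)) du: now ∫(1/(u**2 + 9)) du.
Step 2. Evaluate the standard form: now atan(u/3)/3.
Step 3. Substitute back u = z**2 + 2: now atan(z**2/3 + 2/3)/3.
Answer: atan(z**2/3 + 2/3)/3.


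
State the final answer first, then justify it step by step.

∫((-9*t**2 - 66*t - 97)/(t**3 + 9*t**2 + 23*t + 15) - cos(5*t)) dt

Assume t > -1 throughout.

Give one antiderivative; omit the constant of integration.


The answer is -5*log(t + 1) - 5*log(t + 3) + log(t + 5) - sin(5*t)/5.
Step 1. Rewrite: now ∫((-9*t**2 - 66*t - 97)/(t**3 + 9*t**2 + 23*t + 15)) dt + ∫(-cos(5*t)) dt.
Step 2. Evaluate the standard form: now -sin(5*t)/5 + ∫((-9*t**2 - 66*t - 97)/(t**3 + 9*t**2 + 23*t + 15)) dt.
Step 3. Decompose ∫((-9*t**2 - 66*t - 97)/(t**3 + 9*t**2 + 23*t + 15)) dt by partial fractions, (-9*t**2 - 66*t - 97)/(t**3 + 9*t**2 + 23*t + 15) = 1/(t + 5) - 5/(t + 3) - 5/(t + 1): now -sin(5*t)/5 + ∫(-5/(t + 1)) dt + ∫(-5/(t + 3)) dt + ∫(1/(t + 5)) dt.
Step 4. Evaluate the standard form [assuming t > -3]: now -5*log(t + 3) - sin(5*t)/5 + ∫(-5/(t + 1)) dt + ∫(1/(t + 5)) dt.
Step 5. Evaluate the standard form [assuming t > -1]: now -5*log(t + 1) - 5*log(t + 3) - sin(5*t)/5 + ∫(1/(t + 5)) dt.
Step 6. Evaluate the standard form [assuming t > -5]: now -5*log(t + 1) - 5*log(t + 3) + log(t + 5) - sin(5*t)/5.
Answer: -5*log(t + 1) - 5*log(t + 3) + log(t + 5) - sin(5*t)/5.


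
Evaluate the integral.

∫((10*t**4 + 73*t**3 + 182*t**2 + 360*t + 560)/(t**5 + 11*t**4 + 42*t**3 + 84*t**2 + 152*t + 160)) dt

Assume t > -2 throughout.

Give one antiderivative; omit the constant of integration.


Answer: 3*log(t + 2) + 2*log(t + 4) + 5*log(t + 5) + atan(t/2).


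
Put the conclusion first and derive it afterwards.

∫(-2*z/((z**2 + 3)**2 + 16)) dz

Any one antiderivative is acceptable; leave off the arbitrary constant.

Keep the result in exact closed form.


The answer is -atan(z**2/4 + 3/4)/4.
Step 1. Substitute u = z**2 + 3, turning ∫(-2*z/((z**2 + 3)**2 + 16)) dz into ∫(-1/(u**2 + 16)) du: now ∫(-1/(u**2 + 16)) du.
Step 2. Evaluate the standard form: now -atan(u/4)/4.
Step 3. Substitute back u = z**2 + 3: now -atan(z**2/4 + 3/4)/4.
Answer: -atan(z**2/4 + 3/4)/4.


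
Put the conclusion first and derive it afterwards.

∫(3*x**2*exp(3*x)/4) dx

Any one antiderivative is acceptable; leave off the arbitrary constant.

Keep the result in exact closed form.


The answer is x**2*exp(3*x)/4 - x*exp(3*x)/6 + exp(3*x)/18.
Step 1. Integrate ∫(3*x**2*exp(3*x)/4) dx by parts with u = x**2, dv = (3*exp(3*x)/4) dx, so v = exp(3*x)/4: now x**2*exp(3*x)/4 + ∫(-x*exp(3*x)/2) dx.
Step 2. Integrate ∫(-x*exp(3*x)/2) dx by parts with u = x, dv = (-exp(3*x)/2) dx, so v = -exp(3*x)/6: now x**2*exp(3*x)/4 - x*exp(3*x)/6 + ∫(exp(3*x)/6) dx.
Step 3. Evaluate the standard form: now x**2*exp(3*x)/4 - x*exp(3*x)/6 + exp(3*x)/18.
Answer: x**2*exp(3*x)/4 - x*exp(3*x)/6 + exp(3*x)/18.


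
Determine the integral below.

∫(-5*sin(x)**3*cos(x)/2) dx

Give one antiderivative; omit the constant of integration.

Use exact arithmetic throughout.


Answer: -5*sin(x)**4/8.


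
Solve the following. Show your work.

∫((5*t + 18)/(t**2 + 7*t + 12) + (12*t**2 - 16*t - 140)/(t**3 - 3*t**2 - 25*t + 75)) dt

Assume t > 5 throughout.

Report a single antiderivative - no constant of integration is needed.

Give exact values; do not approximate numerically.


Step 1. Rewrite: now ∫((5*t + 18)/(t**2 + 7*t + 12)) dt + ∫((12*t**2 - 16*t - 140)/(t**3 - 3*t**2 - 25*t + 75)) dt.
Step 2. Decompose ∫((5*t + 18)/(t**2 + 7*t + 12)) dt by partial fractions, (5*t + 18)/(t**2 + 7*t + 12) = 2/(t + 4) + 3/(t + 3): now ∫((12*t**2 - 16*t - 140)/(t**3 - 3*t**2 - 25*t + 75)) dt + ∫(3/(t + 3)) dt + ∫(2/(t + 4)) dt.
Step 3. Evaluate the standard form [assuming t > -3]: now 3*log(t + 3) + ∫((12*t**2 - 16*t - 140)/(t**3 - 3*t**2 - 25*t + 75)) dt + ∫(2/(t + 4)) dt.
Step 4. Evaluate the standard form [assuming t > -4]: now 3*log(t + 3) + 2*log(t + 4) + ∫((12*t**2 - 16*t - 140)/(t**3 - 3*t**2 - 25*t + 75)) dt.
Step 5. Decompose ∫((12*t**2 - 16*t - 140)/(t**3 - 3*t**2 - 25*t + 75)) dt by partial fractions, (12*t**2 - 16*t - 140)/(t**3 - 3*t**2 - 25*t + 75) = 3/(t + 5) + 5/(t - 3) + 4/(t - 5): now 3*log(t + 3) + 2*log(t + 4) + ∫(4/(t - 5)) dt + ∫(5/(t - 3)) dt + ∫(3/(t + 5)) dt.
Step 6. Evaluate the standard form [assuming t > -5]: now 3*log(t + 3) + 2*log(t + 4) + 3*log(t + 5) + ∫(4/(t - 5)) dt + ∫(5/(t - 3)) dt.
Step 7. Evaluate the standard form [assuming t > 3]: now 5*log(t - 3) + 3*log(t + 3) + 2*log(t + 4) + 3*log(t + 5) + ∫(4/(t - 5)) dt.
Step 8. Evaluate the standard form [assuming t > 5]: now 4*log(t - 5) + 5*log(t - 3) + 3*log(t + 3) + 2*log(t + 4) + 3*log(t + 5).
Answer: 4*log(t - 5) + 5*log(t - 3) + 3*log(t + 3) + 2*log(t + 4) + 3*log(t + 5).


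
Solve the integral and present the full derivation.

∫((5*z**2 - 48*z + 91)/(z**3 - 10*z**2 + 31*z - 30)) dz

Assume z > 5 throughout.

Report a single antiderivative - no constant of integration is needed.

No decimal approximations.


Step 1. Decompose ∫((5*z**2 - 48*z + 91)/(z**3 - 10*z**2 + 31*z - 30)) dz by partial fractions, (5*z**2 - 48*z + 91)/(z**3 - 10*z**2 + 31*z - 30) = 5/(z - 2) + 4/(z - 3) - 4/(z - 5): now ∫(-4/(z - 5)) dz + ∫(4/(z - 3)) dz + ∫(5/(z - 2)) dz.
Step 2. Evaluate the standard form [assuming z > 5]: now -4*log(z - 5) + ∫(4/(z - 3)) dz + ∫(5/(z - 2)) dz.
Step 3. Evaluate the standard form [assuming z > 2]: now -4*log(z - 5) + 5*log(z - 2) + ∫(4/(z - 3)) dz.
Step 4. Evaluate the standard form [assuming z > 3]: now -4*log(z - 5) + 4*log(z - 3) + 5*log(z - 2).
Answer: -4*log(z - 5) + 4*log(z - 3) + 5*log(z - 2).


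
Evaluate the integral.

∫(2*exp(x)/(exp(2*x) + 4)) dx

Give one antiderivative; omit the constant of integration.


Answer: atan(exp(x)/2).


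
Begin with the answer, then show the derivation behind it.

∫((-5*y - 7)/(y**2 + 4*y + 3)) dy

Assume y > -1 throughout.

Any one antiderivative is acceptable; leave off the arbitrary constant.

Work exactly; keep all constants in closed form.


The answer is -log(y + 1) - 4*log(y + 3).
Step 1. Decompose ∫((-5*y - 7)/(y**2 + 4*y + 3)) dy by partial fractions, (-5*y - 7)/(y**2 + 4*y + 3) = -4/(y + 3) - 1/(y + 1): now ∫(-1/(y + 1)) dy + ∫(-4/(y + 3)) dy.
Step 2. Evaluate the standard form [assuming y > -1]: now -log(y + 1) + ∫(-4/(y + 3)) dy.
Step 3. Evaluate the standard form [assuming y > -3]: now -log(y + 1) - 4*log(y + 3).
Answer: -log(y + 1) - 4*log(y + 3).


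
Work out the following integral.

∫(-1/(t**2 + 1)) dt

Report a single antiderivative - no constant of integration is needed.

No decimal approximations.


Answer: -atan(t).


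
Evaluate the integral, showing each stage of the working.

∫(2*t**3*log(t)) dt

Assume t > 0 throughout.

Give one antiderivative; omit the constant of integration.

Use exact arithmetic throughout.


Step 1. Integrate ∫(2*t**3*log(t)) dt by parts with u = log(t), dv = (2*t**3) dt, so v = t**4/2 [assuming t > 0]: now t**4*log(t)/2 + ∫(-t**3/2) dt.
Step 2. Evaluate the standard form: now t**4*log(t)/2 - t**4/8.
Answer: t**4*log(t)/2 - t**4/8.


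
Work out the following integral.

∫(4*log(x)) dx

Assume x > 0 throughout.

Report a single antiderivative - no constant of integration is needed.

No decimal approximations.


Answer: 4*x*log(x) - 4*x.


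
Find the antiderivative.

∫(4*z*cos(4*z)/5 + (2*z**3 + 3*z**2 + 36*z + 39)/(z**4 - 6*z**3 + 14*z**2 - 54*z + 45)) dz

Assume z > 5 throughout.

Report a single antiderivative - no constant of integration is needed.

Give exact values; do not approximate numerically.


Answer: z*sin(4*z)/5 + 4*log(z - 5) - 2*log(z - 1) + cos(4*z)/20 - atan(z/3).


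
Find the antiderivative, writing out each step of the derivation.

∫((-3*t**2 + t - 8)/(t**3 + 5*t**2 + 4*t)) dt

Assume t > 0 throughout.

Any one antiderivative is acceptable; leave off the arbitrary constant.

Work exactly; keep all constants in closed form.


Step 1. Decompose ∫((-3*t**2 + t - 8)/(t**3 + 5*t**2 + 4*t)) dt by partial fractions, (-3*t**2 + t - 8)/(t**3 + 5*t**2 + 4*t) = -5/(t + 4) + 4/(t + 1) - 2/t: now ∫(-2/t) dt + ∫(4/(t + 1)) dt + ∫(-5/(t + 4)) dt.
Step 2. Evaluate the standard form [assuming t > -4]: now -5*log(t + 4) + ∫(-2/t) dt + ∫(4/(t + 1)) dt.
Step 3. Evaluate the standard form [assuming t > 0]: now -2*log(t) - 5*log(t + 4) + ∫(4/(t + 1)) dt.
Step 4. Evaluate the standard form [assuming t > -1]: now -2*log(t) + 4*log(t + 1) - 5*log(t + 4).
Answer: -2*log(t) + 4*log(t + 1) - 5*log(t + 4).


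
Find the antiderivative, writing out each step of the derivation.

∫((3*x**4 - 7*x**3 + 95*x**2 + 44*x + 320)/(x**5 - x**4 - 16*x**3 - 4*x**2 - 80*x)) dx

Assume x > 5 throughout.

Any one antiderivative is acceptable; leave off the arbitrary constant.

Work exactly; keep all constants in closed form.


Step 1. Decompose ∫((3*x**4 - 7*x**3 + 95*x**2 + 44*x + 320)/(x**5 - x**4 - 16*x**3 - 4*x**2 - 80*x)) dx by partial fractions, (3*x**4 - 7*x**3 + 95*x**2 + 44*x + 320)/(x**5 - x**4 - 16*x**3 - 4*x**2 - 80*x) = -3/(x**2 + 4) + 4/(x + 4) + 3/(x - 5) - 4/x: now ∫(-4/x) dx + ∫(3/(x - 5)) dx + ∫(4/(x + 4)) dx + ∫(-3/(x**2 + 4)) dx.
Step 2. Evaluate the standard form [assuming x > 5]: now 3*log(x - 5) + ∫(-4/x) dx + ∫(4/(x + 4)) dx + ∫(-3/(x**2 + 4)) dx.
Step 3. Evaluate the standard form [assuming x > 0]: now -4*log(x) + 3*log(x - 5) + ∫(4/(x + 4)) dx + ∫(-3/(x**2 + 4)) dx.
Step 4. Evaluate the standard form [assuming x > -4]: now -4*log(x) + 3*log(x - 5) + 4*log(x + 4) + ∫(-3/(x**2 + 4)) dx.
Step 5. Evaluate the standard form: now -4*log(x) + 3*log(x - 5) + 4*log(x + 4) - 3*atan(x/2)/2.
Answer: -4*log(x) + 3*log(x - 5) + 4*log(x + 4) - 3*atan(x/2)/2.


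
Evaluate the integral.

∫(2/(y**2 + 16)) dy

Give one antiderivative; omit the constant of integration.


Answer: atan(y/4)/2.


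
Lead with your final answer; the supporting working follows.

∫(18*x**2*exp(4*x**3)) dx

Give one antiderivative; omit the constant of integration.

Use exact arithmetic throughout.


The answer is 3*exp(4*x**3)/2.
Step 1. Substitute u = x**3, turning ∫(18*x**2*exp(4*x**3)) dx into ∫(6*exp(4*u)) du: now ∫(6*exp(4*u)) du.
Step 2. Evaluate the standard form: now 3*exp(4*u)/2.
Step 3. Substitute back u = x**3: now 3*exp(4*x**3)/2.
Answer: 3*exp(4*x**3)/2.


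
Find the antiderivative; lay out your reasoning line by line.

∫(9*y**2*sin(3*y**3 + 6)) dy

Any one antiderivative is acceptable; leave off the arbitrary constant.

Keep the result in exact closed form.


Step 1. Substitute u = y**3 + 2, turning ∫(9*y**2*sin(3*y**3 + 6)) dy into ∫(3*sin(3*u)) du: now ∫(3*sin(3*u)) du.
Step 2. Evaluate the standard form: now -cos(3*u).
Step 3. Substitute back u = y**3 + 2: now -cos(3*y**3 + 6).
Answer: -cos(3*y**3 + 6).


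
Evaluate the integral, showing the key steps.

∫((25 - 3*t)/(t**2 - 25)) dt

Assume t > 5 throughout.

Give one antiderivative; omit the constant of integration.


Step 1. Decompose ∫((25 - 3*t)/(t**2 - 25)) dt by partial fractions, (25 - 3*t)/(t**2 - 25) = -4/(t + 5) + 1/(t - 5): now ∫(1/(t - 5)) dt + ∫(-4/(t + 5)) dt.
Step 2. Evaluate the standard form [assuming t > -5]: now -4*log(t + 5) + ∫(1/(t - 5)) dt.
Step 3. Evaluate the standard form [assuming t > 5]: now log(t - 5) - 4*log(t + 5).
Answer: log(t - 5) - 4*log(t + 5).


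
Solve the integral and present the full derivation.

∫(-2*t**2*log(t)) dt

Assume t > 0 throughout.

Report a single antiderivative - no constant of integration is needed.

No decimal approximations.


Step 1. Integrate ∫(-2*t**2*log(t)) dt by parts with u = log(t), dv = (-2*t**2) dt, so v = -2*t**3/3 [assuming t > 0]: now -2*t**3*log(t)/3 + ∫(2*t**2/3) dt.
Step 2. Evaluate the standard form: now -2*t**3*log(t)/3 + 2*t**3/9.
Answer: -2*t**3*log(t)/3 + 2*t**3/9.


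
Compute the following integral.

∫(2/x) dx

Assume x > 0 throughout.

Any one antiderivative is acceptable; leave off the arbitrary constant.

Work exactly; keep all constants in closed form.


Answer: 2*log(x).


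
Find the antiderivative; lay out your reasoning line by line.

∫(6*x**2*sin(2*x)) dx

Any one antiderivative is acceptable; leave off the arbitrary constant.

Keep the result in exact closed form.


Step 1. Integrate ∫(6*x**2*sin(2*x)) dx by parts with u = x**2, dv = (6*sin(2*x)) dx, so v = -3*cos(2*x): now -3*x**2*cos(2*x) + ∫(6*x*cos(2*x)) dx.
Step 2. Integrate ∫(6*x*cos(2*x)) dx by parts with u = x, dv = (6*cos(2*x)) dx, so v = 3*sin(2*x): now -3*x**2*cos(2*x) + 3*x*sin(2*x) + ∫(-3*sin(2*x)) dx.
Step 3. Evaluate the standard form: now -3*x**2*cos(2*x) + 3*x*sin(2*x) + 3*cos(2*x)/2.
Answer: -3*x**2*cos(2*x) + 3*x*sin(2*x) + 3*cos(2*x)/2.


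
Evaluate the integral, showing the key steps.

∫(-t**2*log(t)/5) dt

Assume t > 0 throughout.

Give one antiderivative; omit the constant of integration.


Step 1. Integrate ∫(-t**2*log(t)/5) dt by parts with u = log(t), dv = (-t**2/5) dt, so v = -t**3/15 [assuming t > 0]: now -t**3*log(t)/15 + ∫(t**2/15) dt.
Step 2. Evaluate the standard form: now -t**3*log(t)/15 + t**3/45.
Answer: -t**3*log(t)/15 + t**3/45.


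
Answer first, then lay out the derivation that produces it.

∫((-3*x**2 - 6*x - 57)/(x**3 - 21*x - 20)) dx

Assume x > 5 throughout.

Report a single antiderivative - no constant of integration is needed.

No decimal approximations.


The answer is -3*log(x - 5) + 3*log(x + 1) - 3*log(x + 4).
Step 1. Decompose ∫((-3*x**2 - 6*x - 57)/(x**3 - 21*x - 20)) dx by partial fractions, (-3*x**2 - 6*x - 57)/(x**3 - 21*x - 20) = -3/(x + 4) + 3/(x + 1) - 3/(x - 5): now ∫(-3/(x - 5)) dx + ∫(3/(x + 1)) dx + ∫(-3/(x + 4)) dx.
Step 2. Evaluate the standard form [assuming x > -4]: now -3*log(x + 4) + ∫(-3/(x - 5)) dx + ∫(3/(x + 1)) dx.
Step 3. Evaluate the standard form [assuming x > 5]: now -3*log(x - 5) - 3*log(x + 4) + ∫(3/(x + 1)) dx.
Step 4. Evaluate the standard form [assuming x > -1]: now -3*log(x - 5) + 3*log(x + 1) - 3*log(x + 4).
Answer: -3*log(x - 5) + 3*log(x + 1) - 3*log(x + 4).


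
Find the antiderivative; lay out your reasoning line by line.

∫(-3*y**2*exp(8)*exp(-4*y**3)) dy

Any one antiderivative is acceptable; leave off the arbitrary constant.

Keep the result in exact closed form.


Step 1. Substitute u = y**3 - 2, turning ∫(-3*y**2*exp(8)*exp(-4*y**3)) dy into ∫(-exp(-4*u)) du: now ∫(-exp(-4*u)) du.
Step 2. Evaluate the standard form: now exp(-4*u)/4.
Step 3. Substitute back u = y**3 - 2: now exp(8 - 4*y**3)/4.
Answer: exp(8 - 4*y**3)/4.


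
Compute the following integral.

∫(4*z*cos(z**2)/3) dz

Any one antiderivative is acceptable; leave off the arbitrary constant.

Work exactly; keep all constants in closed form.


Answer: 2*sin(z**2)/3.


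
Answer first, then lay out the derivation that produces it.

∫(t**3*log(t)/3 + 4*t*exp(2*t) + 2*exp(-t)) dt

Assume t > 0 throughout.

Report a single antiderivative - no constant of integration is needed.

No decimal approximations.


The answer is t**4*log(t)/12 - t**4/48 + 2*t*exp(2*t) - exp(2*t) - 2*exp(-t).
Step 1. Rewrite: now ∫(4*t*exp(2*t)) dt + ∫(t**3*log(t)/3) dt + ∫(2*exp(-t)) dt.
Step 2. Integrate ∫(t**3*log(t)/3) dt by parts with u = log(t), dv = (t**3/3) dt, so v = t**4/12 [assuming t > 0]: now t**4*log(t)/12 + ∫(-t**3/12) dt + ∫(4*t*exp(2*t)) dt + ∫(2*exp(-t)) dt.
Step 3. Evaluate the standard form: now t**4*log(t)/12 - t**4/48 + ∫(4*t*exp(2*t)) dt + ∫(2*exp(-t)) dt.
Step 4. Evaluate the standard form: now t**4*log(t)/12 - t**4/48 + ∫(4*t*exp(2*t)) dt - 2*exp(-t).
Step 5. Integrate ∫(4*t*exp(2*t)) dt by parts with u = t, dv = (4*exp(2*t)) dt, so v = 2*exp(2*t): now t**4*log(t)/12 - t**4/48 + 2*t*exp(2*t) + ∫(-2*exp(2*t)) dt - 2*exp(-t).
Step 6. Evaluate the standard form: now t**4*log(t)/12 - t**4/48 + 2*t*exp(2*t) - exp(2*t) - 2*exp(-t).
Answer: t**4*log(t)/12 - t**4/48 + 2*t*exp(2*t) - exp(2*t) - 2*exp(-t).


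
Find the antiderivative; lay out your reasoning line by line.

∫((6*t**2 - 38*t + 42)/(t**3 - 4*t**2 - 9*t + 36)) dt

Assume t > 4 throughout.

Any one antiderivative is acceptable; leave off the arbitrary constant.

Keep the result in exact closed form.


Step 1. Decompose ∫((6*t**2 - 38*t + 42)/(t**3 - 4*t**2 - 9*t + 36)) dt by partial fractions, (6*t**2 - 38*t + 42)/(t**3 - 4*t**2 - 9*t + 36) = 5/(t + 3) + 3/(t - 3) - 2/(t - 4): now ∫(-2/(t - 4)) dt + ∫(3/(t - 3)) dt + ∫(5/(t + 3)) dt.
Step 2. Evaluate the standard form [assuming t > -3]: now 5*log(t + 3) + ∫(-2/(t - 4)) dt + ∫(3/(t - 3)) dt.
Step 3. Evaluate the standard form [assuming t > 4]: now -2*log(t - 4) + 5*log(t + 3) + ∫(3/(t - 3)) dt.
Step 4. Evaluate the standard form [assuming t > 3]: now -2*log(t - 4) + 3*log(t - 3) + 5*log(t + 3).
Answer: -2*log(t - 4) + 3*log(t - 3) + 5*log(t + 3).


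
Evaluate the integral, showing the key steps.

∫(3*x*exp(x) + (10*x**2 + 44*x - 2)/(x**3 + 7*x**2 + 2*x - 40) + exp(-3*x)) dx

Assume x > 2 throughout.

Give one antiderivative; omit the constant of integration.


Step 1. Rewrite: now ∫(3*x*exp(x)) dx + ∫((10*x**2 + 44*x - 2)/(x**3 + 7*x**2 + 2*x - 40)) dx + ∫(exp(-3*x)) dx.
Step 2. Evaluate the standard form: now ∫(3*x*exp(x)) dx + ∫((10*x**2 + 44*x - 2)/(x**3 + 7*x**2 + 2*x - 40)) dx - exp(-3*x)/3.
Step 3. Decompose ∫((10*x**2 + 44*x - 2)/(x**3 + 7*x**2 + 2*x - 40)) dx by partial fractions, (10*x**2 + 44*x - 2)/(x**3 + 7*x**2 + 2*x - 40) = 4/(x + 5) + 3/(x + 4) + 3/(x - 2): now ∫(3*x*exp(x)) dx + ∫(3/(x - 2)) dx + ∫(3/(x + 4)) dx + ∫(4/(x + 5)) dx - exp(-3*x)/3.
Step 4. Evaluate the standard form [assuming x > -4]: now 3*log(x + 4) + ∫(3*x*exp(x)) dx + ∫(3/(x - 2)) dx + ∫(4/(x + 5)) dx - exp(-3*x)/3.
Step 5. Evaluate the standard form [assuming x > 2]: now 3*log(x - 2) + 3*log(x + 4) + ∫(3*x*exp(x)) dx + ∫(4/(x + 5)) dx - exp(-3*x)/3.
Step 6. Evaluate the standard form [assuming x > -5]: now 3*log(x - 2) + 3*log(x + 4) + 4*log(x + 5) + ∫(3*x*exp(x)) dx - exp(-3*x)/3.
Step 7. Integrate ∫(3*x*exp(x)) dx by parts with u = x, dv = (3*exp(x)) dx, so v = 3*exp(x): now 3*x*exp(x) + 3*log(x - 2) + 3*log(x + 4) + 4*log(x + 5) + ∫(-3*exp(x)) dx - exp(-3*x)/3.
Step 8. Evaluate the standard form: now 3*x*exp(x) - 3*exp(x) + 3*log(x - 2) + 3*log(x + 4) + 4*log(x + 5) - exp(-3*x)/3.
Answer: 3*x*exp(x) - 3*exp(x) + 3*log(x - 2) + 3*log(x + 4) + 4*log(x + 5) - exp(-3*x)/3.


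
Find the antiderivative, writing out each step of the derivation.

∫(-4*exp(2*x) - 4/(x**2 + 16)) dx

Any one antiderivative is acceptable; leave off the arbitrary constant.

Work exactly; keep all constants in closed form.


Step 1. Rewrite: now ∫(-4/(x**2 + 16)) dx + ∫(-4*exp(2*x)) dx.
Step 2. Evaluate the standard form: now -atan(x/4) + ∫(-4*exp(2*x)) dx.
Step 3. Evaluate the standard form: now -2*exp(2*x) - atan(x/4).
Answer: -2*exp(2*x) - atan(x/4).


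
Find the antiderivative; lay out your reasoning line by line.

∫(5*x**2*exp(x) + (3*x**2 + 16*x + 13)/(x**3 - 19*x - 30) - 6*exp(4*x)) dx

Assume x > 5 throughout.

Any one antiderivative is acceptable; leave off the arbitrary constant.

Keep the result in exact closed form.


Step 1. Rewrite: now ∫(5*x**2*exp(x)) dx + ∫((3*x**2 + 16*x + 13)/(x**3 - 19*x - 30)) dx + ∫(-6*exp(4*x)) dx.
Step 2. Evaluate the standard form: now -3*exp(4*x)/2 + ∫(5*x**2*exp(x)) dx + ∫((3*x**2 + 16*x + 13)/(x**3 - 19*x - 30)) dx.
Step 3. Decompose ∫((3*x**2 + 16*x + 13)/(x**3 - 19*x - 30)) dx by partial fractions, (3*x**2 + 16*x + 13)/(x**3 - 19*x - 30) = -1/(x + 3) + 1/(x + 2) + 3/(x - 5): now -3*exp(4*x)/2 + ∫(5*x**2*exp(x)) dx + ∫(3/(x - 5)) dx + ∫(1/(x + 2)) dx + ∫(-1/(x + 3)) dx.
Step 4. Evaluate the standard form [assuming x > 5]: now -3*exp(4*x)/2 + 3*log(x - 5) + ∫(5*x**2*exp(x)) dx + ∫(1/(x + 2)) dx + ∫(-1/(x + 3)) dx.
Step 5. Evaluate the standard form [assuming x > -3]: now -3*exp(4*x)/2 + 3*log(x - 5) - log(x + 3) + ∫(5*x**2*exp(x)) dx + ∫(1/(x + 2)) dx.
Step 6. Evaluate the standard form [assuming x > -2]: now -3*exp(4*x)/2 + 3*log(x - 5) + log(x + 2) - log(x + 3) + ∫(5*x**2*exp(x)) dx.
Step 7. Integrate ∫(5*x**2*exp(x)) dx by parts with u = x**2, dv = (5*exp(x)) dx, so v = 5*exp(x): now 5*x**2*exp(x) - 3*exp(4*x)/2 + 3*log(x - 5) + log(x + 2) - log(x + 3) + ∫(-10*x*exp(x)) dx.
Step 8. Integrate ∫(-10*x*exp(x)) dx by parts with u = x, dv = (-10*exp(x)) dx, so v = -10*exp(x): now 5*x**2*exp(x) - 10*x*exp(x) - 3*exp(4*x)/2 + 3*log(x - 5) + log(x + 2) - log(x + 3) + ∫(10*exp(x)) dx.
Step 9. Evaluate the standard form: now 5*x**2*exp(x) - 10*x*exp(x) - 3*exp(4*x)/2 + 10*exp(x) + 3*log(x - 5) + log(x + 2) - log(x + 3).
Answer: 5*x**2*exp(x) - 10*x*exp(x) - 3*exp(4*x)/2 + 10*exp(x) + 3*log(x - 5) + log(x + 2) - log(x + 3).


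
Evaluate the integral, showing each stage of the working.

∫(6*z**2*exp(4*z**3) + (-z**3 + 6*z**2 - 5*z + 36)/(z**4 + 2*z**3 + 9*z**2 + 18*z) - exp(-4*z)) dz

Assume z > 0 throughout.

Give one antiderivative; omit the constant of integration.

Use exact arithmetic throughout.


Step 1. Rewrite: now ∫(6*z**2*exp(4*z**3)) dz + ∫((-z**3 + 6*z**2 - 5*z + 36)/(z**4 + 2*z**3 + 9*z**2 + 18*z)) dz + ∫(-exp(-4*z)) dz.
Step 2. Decompose ∫((-z**3 + 6*z**2 - 5*z + 36)/(z**4 + 2*z**3 + 9*z**2 + 18*z)) dz by partial fractions, (-z**3 + 6*z**2 - 5*z + 36)/(z**4 + 2*z**3 + 9*z**2 + 18*z) = 2/(z**2 + 9) - 3/(z + 2) + 2/z: now ∫(2/z) dz + ∫(6*z**2*exp(4*z**3)) dz + ∫(-3/(z + 2)) dz + ∫(2/(z**2 + 9)) dz + ∫(-exp(-4*z)) dz.
Step 3. Evaluate the standard form [assuming z > 0]: now 2*log(z) + ∫(6*z**2*exp(4*z**3)) dz + ∫(-3/(z + 2)) dz + ∫(2/(z**2 + 9)) dz + ∫(-exp(-4*z)) dz.
Step 4. Evaluate the standard form [assuming z > -2]: now 2*log(z) - 3*log(z + 2) + ∫(6*z**2*exp(4*z**3)) dz + ∫(2/(z**2 + 9)) dz + ∫(-exp(-4*z)) dz.
Step 5. Evaluate the standard form: now 2*log(z) - 3*log(z + 2) + 2*atan(z/3)/3 + ∫(6*z**2*exp(4*z**3)) dz + ∫(-exp(-4*z)) dz.
Step 6. Evaluate the standard form: now 2*log(z) - 3*log(z + 2) + 2*atan(z/3)/3 + ∫(6*z**2*exp(4*z**3)) dz + exp(-4*z)/4.
Step 7. Substitute u = z**3, turning ∫(6*z**2*exp(4*z**3)) dz into ∫(2*exp(4*u)) du: now 2*log(z) - 3*log(z + 2) + 2*atan(z/3)/3 + ∫(2*exp(4*u)) du + exp(-4*z)/4.
Step 8. Evaluate the standard form: now exp(4*u)/2 + 2*log(z) - 3*log(z + 2) + 2*atan(z/3)/3 + exp(-4*z)/4.
Step 9. Substitute back u = z**3: now exp(4*z**3)/2 + 2*log(z) - 3*log(z + 2) + 2*atan(z/3)/3 + exp(-4*z)/4.
Answer: exp(4*z**3)/2 + 2*log(z) - 3*log(z + 2) + 2*atan(z/3)/3 + exp(-4*z)/4.


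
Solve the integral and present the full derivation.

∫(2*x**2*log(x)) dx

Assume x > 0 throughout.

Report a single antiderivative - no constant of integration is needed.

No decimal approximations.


Step 1. Integrate ∫(2*x**2*log(x)) dx by parts with u = log(x), dv = (2*x**2) dx, so v = 2*x**3/3 [assuming x > 0]: now 2*x**3*log(x)/3 + ∫(-2*x**2/3) dx.
Step 2. Evaluate the standard form: now 2*x**3*log(x)/3 - 2*x**3/9.
Answer: 2*x**3*log(x)/3 - 2*x**3/9.


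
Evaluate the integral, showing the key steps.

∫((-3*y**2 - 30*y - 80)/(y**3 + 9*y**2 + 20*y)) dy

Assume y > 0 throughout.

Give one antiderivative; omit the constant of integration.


Step 1. Decompose ∫((-3*y**2 - 30*y - 80)/(y**3 + 9*y**2 + 20*y)) dy by partial fractions, (-3*y**2 - 30*y - 80)/(y**3 + 9*y**2 + 20*y) = -1/(y + 5) + 2/(y + 4) - 4/y: now ∫(-4/y) dy + ∫(2/(y + 4)) dy + ∫(-1/(y + 5)) dy.
Step 2. Evaluate the standard form [assuming y > -4]: now 2*log(y + 4) + ∫(-4/y) dy + ∫(-1/(y + 5)) dy.
Step 3. Evaluate the standard form [assuming y > 0]: now -4*log(y) + 2*log(y + 4) + ∫(-1/(y + 5)) dy.
Step 4. Evaluate the standard form [assuming y > -5]: now -4*log(y) + 2*log(y + 4) - log(y + 5).
Answer: -4*log(y) + 2*log(y + 4) - log(y + 5).


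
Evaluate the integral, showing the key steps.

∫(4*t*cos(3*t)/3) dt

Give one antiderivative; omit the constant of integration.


Step 1. Integrate ∫(4*t*cos(3*t)/3) dt by parts with u = t, dv = (4*cos(3*t)/3) dt, so v = 4*sin(3*t)/9: now 4*t*sin(3*t)/9 + ∫(-4*sin(3*t)/9) dt.
Step 2. Evaluate the standard form: now 4*t*sin(3*t)/9 + 4*cos(3*t)/27.
Answer: 4*t*sin(3*t)/9 + 4*cos(3*t)/27.


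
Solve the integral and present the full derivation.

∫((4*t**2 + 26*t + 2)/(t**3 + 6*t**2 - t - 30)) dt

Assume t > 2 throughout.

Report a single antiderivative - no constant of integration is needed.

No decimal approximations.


Step 1. Decompose ∫((4*t**2 + 26*t + 2)/(t**3 + 6*t**2 - t - 30)) dt by partial fractions, (4*t**2 + 26*t + 2)/(t**3 + 6*t**2 - t - 30) = -2/(t + 5) + 4/(t + 3) + 2/(t - 2): now ∫(2/(t - 2)) dt + ∫(4/(t + 3)) dt + ∫(-2/(t + 5)) dt.
Step 2. Evaluate the standard form [assuming t > -3]: now 4*log(t + 3) + ∫(2/(t - 2)) dt + ∫(-2/(t + 5)) dt.
Step 3. Evaluate the standard form [assuming t > 2]: now 2*log(t - 2) + 4*log(t + 3) + ∫(-2/(t + 5)) dt.
Step 4. Evaluate the standard form [assuming t > -5]: now 2*log(t - 2) + 4*log(t + 3) - 2*log(t + 5).
Answer: 2*log(t - 2) + 4*log(t + 3) - 2*log(t + 5).
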